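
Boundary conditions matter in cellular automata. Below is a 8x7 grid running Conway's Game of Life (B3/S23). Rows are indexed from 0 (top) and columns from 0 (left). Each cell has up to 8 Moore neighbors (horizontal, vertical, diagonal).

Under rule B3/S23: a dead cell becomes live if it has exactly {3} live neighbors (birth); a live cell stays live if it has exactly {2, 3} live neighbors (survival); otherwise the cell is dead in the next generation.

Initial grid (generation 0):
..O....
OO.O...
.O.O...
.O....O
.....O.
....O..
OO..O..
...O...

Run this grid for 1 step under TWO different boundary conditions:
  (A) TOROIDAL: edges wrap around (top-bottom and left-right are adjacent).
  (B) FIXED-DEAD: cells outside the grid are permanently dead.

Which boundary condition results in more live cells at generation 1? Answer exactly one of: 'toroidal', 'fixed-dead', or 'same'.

Under TOROIDAL boundary, generation 1:
.OOO...
OO.O...
.O.....
O.O....
.....O.
....OO.
...OO..
.OOO...
Population = 17

Under FIXED-DEAD boundary, generation 1:
.OO....
OO.O...
.O.....
..O....
.....O.
....OO.
...OO..
.......
Population = 12

Comparison: toroidal=17, fixed-dead=12 -> toroidal

Answer: toroidal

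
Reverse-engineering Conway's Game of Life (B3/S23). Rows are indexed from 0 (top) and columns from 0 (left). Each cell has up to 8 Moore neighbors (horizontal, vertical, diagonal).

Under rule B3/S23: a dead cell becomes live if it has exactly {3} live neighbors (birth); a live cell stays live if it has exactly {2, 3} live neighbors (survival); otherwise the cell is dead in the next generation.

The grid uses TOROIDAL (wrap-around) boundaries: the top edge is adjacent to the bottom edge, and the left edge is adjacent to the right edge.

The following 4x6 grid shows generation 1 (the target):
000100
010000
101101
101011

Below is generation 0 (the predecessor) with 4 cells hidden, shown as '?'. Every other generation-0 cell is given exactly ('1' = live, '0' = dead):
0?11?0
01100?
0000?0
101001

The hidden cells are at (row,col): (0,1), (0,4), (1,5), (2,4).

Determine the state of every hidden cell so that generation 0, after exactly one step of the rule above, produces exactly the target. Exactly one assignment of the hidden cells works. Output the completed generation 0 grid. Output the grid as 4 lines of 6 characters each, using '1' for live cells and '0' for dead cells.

Answer: 011100
011000
000010
101001

Derivation:
Hidden generation-0 cells (in order): (0,1), (0,4), (1,5), (2,4).
A hidden cell only influences target cells in its own 3x3 neighborhood. Try each of the 2^4 = 16 assignments, step the completed generation 0 forward once under B3/S23, and compare with the target:
  (0,1)=0 (0,4)=0 (1,5)=0 (2,4)=0 -> step gives (0,0)='1' but target has '0' -> reject
  (0,1)=0 (0,4)=0 (1,5)=0 (2,4)=1 -> step gives (0,0)='1' but target has '0' -> reject
  (0,1)=0 (0,4)=0 (1,5)=1 (2,4)=0 -> step gives (0,4)='1' but target has '0' -> reject
  (0,1)=0 (0,4)=0 (1,5)=1 (2,4)=1 -> step gives (0,4)='1' but target has '0' -> reject
  (0,1)=0 (0,4)=1 (1,5)=0 (2,4)=0 -> step gives (0,0)='1' but target has '0' -> reject
  (0,1)=0 (0,4)=1 (1,5)=0 (2,4)=1 -> step gives (0,0)='1' but target has '0' -> reject
  (0,1)=0 (0,4)=1 (1,5)=1 (2,4)=0 -> step gives (0,3)='0' but target has '1' -> reject
  (0,1)=0 (0,4)=1 (1,5)=1 (2,4)=1 -> step gives (0,3)='0' but target has '1' -> reject
  (0,1)=1 (0,4)=0 (1,5)=0 (2,4)=0 -> step gives (1,3)='1' but target has '0' -> reject
  (0,1)=1 (0,4)=0 (1,5)=0 (2,4)=1 -> step reproduces the target at every cell -> ACCEPT
  (0,1)=1 (0,4)=0 (1,5)=1 (2,4)=0 -> step gives (0,4)='1' but target has '0' -> reject
  (0,1)=1 (0,4)=0 (1,5)=1 (2,4)=1 -> step gives (0,4)='1' but target has '0' -> reject
  (0,1)=1 (0,4)=1 (1,5)=0 (2,4)=0 -> step gives (0,3)='0' but target has '1' -> reject
  (0,1)=1 (0,4)=1 (1,5)=0 (2,4)=1 -> step gives (0,3)='0' but target has '1' -> reject
  (0,1)=1 (0,4)=1 (1,5)=1 (2,4)=0 -> step gives (0,3)='0' but target has '1' -> reject
  (0,1)=1 (0,4)=1 (1,5)=1 (2,4)=1 -> step gives (0,3)='0' but target has '1' -> reject
Unique solution: (0,1)=live, (0,4)=dead, (1,5)=dead, (2,4)=live.
Check: live-neighbor counts of every cell in the completed generation 0:
455322
234421
343313
243432
Applying B3/S23 to generation 0 with these counts gives:
000100
010000
101101
101011
which matches the target exactly.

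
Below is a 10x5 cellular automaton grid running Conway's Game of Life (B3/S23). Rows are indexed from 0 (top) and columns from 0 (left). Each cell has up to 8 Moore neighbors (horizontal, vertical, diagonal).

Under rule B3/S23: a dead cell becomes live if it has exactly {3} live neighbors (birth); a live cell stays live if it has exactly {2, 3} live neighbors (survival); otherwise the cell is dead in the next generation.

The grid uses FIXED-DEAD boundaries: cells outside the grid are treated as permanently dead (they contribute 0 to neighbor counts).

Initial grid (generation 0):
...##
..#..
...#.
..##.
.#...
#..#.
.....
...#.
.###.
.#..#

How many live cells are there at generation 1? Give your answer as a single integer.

Simulating step by step:
Generation 0 (given above): 15 live cells
Generation 1: 14 live cells
...#.
..#.#
...#.
..##.
.#.#.
.....
.....
...#.
.#.##
.#.#.
Population at generation 1: 14

Answer: 14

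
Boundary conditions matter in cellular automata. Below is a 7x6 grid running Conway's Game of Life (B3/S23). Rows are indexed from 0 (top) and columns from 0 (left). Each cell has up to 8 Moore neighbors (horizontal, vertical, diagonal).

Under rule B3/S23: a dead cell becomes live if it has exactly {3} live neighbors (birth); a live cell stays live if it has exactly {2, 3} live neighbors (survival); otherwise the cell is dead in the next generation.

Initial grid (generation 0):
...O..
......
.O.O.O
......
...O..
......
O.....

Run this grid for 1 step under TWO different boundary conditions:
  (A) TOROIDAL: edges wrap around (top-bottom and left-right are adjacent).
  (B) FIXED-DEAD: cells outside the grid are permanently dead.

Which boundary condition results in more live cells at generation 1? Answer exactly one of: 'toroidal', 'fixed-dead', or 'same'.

Answer: same

Derivation:
Under TOROIDAL boundary, generation 1:
......
..O.O.
......
..O.O.
......
......
......
Population = 4

Under FIXED-DEAD boundary, generation 1:
......
..O.O.
......
..O.O.
......
......
......
Population = 4

Comparison: toroidal=4, fixed-dead=4 -> same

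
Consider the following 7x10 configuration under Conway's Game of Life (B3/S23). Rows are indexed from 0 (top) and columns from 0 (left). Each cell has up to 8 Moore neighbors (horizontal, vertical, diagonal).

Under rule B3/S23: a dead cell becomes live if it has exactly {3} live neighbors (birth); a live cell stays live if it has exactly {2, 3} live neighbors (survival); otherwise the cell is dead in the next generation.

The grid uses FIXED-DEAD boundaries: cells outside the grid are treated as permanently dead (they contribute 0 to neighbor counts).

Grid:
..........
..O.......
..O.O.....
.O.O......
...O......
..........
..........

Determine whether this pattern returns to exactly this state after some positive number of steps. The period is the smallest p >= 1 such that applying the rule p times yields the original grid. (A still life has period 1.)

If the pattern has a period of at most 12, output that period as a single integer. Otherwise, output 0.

Answer: 2

Derivation:
Simulating and comparing each generation to the original:
Gen 0 (original, given above): 6 live cells
Gen 1: 6 live cells, differs from original
Gen 2: 6 live cells, MATCHES original -> period = 2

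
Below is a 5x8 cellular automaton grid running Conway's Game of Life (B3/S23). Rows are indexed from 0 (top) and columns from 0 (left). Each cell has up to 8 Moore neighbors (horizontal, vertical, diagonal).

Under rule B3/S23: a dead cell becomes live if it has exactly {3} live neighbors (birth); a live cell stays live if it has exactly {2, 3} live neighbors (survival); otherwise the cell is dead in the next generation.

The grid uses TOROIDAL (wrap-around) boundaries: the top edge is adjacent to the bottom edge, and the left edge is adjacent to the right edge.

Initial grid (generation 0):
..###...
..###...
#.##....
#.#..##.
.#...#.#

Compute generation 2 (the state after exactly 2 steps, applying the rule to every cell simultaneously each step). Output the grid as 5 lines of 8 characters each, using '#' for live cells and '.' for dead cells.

Simulating step by step:
Generation 0 (given above): 16 live cells
Generation 1: 14 live cells
.#...#..
........
.....#.#
#.#####.
##...#.#
Generation 2: 10 live cells
(generation 2 grid is the final answer)

Answer: .#....#.
......#.
...#.#.#
..##....
...#...#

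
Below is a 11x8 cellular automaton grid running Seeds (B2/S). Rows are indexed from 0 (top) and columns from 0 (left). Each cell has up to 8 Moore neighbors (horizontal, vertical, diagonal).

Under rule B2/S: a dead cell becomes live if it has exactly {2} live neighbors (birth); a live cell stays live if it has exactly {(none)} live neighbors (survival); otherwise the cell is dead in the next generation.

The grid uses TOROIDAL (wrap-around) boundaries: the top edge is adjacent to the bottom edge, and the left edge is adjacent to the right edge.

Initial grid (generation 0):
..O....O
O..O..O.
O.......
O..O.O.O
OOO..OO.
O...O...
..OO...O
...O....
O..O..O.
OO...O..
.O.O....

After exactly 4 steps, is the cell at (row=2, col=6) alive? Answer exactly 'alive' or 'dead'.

Simulating step by step:
Generation 0 (given above): 29 live cells
Generation 1: 17 live cells
....O.O.
..O.....
..OO.O..
........
........
........
OO......
OO....O.
.....O..
...O..O.
....O.OO
Generation 2: 16 live cells
........
.O....O.
.O..O...
..OOO...
........
OO......
..O.....
..O..O..
OOO.O...
........
........
Generation 3: 17 live cells
........
O.O..O..
O.......
.O...O..
O...O...
..O.....
O..O....
O...O...
.....O..
O.OO....
........
Generation 4: 30 live cells
.O......
.......O
..O.OOOO
....O..O
..OO.O..
O...O..O
..O.O..O
.O.O.O.O
O.O....O
.O..O...
.OOO....

Cell (2,6) at generation 4: 1 -> alive

Answer: alive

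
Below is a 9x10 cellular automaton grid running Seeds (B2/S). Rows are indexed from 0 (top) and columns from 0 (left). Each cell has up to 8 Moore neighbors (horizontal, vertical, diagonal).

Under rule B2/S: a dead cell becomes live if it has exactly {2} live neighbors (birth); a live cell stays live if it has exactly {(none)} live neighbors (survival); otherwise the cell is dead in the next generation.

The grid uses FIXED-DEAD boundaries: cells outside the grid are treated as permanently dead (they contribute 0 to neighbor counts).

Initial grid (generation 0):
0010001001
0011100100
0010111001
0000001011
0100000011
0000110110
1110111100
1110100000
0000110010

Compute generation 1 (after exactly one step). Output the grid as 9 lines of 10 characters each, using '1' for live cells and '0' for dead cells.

Simulating step by step:
Generation 0 (given above): 36 live cells
Generation 1: 15 live cells
(generation 1 grid is the final answer)

Answer: 0100110110
0000000001
0100000000
0111100000
0000100000
0000000000
0000000000
0000000010
1010000000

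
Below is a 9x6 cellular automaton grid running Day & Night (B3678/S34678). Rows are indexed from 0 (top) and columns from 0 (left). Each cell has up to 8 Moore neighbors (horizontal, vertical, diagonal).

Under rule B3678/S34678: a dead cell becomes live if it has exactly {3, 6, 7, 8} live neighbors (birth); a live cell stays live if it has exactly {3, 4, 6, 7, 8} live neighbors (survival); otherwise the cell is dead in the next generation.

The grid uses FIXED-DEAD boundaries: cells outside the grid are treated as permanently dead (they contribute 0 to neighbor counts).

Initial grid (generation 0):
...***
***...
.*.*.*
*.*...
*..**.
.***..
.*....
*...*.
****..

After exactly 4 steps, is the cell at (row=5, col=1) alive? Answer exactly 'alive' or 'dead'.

Answer: alive

Derivation:
Simulating step by step:
Generation 0 (given above): 24 live cells
Generation 1: 18 live cells
.**...
.**..*
......
..*...
...*..
*****.
**.*..
*..*..
.*....
Generation 2: 16 live cells
.**...
.**...
.**...
......
...**.
**.**.
*.**..
*.....
......
Generation 3: 18 live cells
.**...
*..*..
.**...
..**..
..***.
.*..*.
*.***.
.*....
......
Generation 4: 14 live cells
......
......
.**...
....*.
.**.*.
.*.***
..**..
..**..
......

Cell (5,1) at generation 4: 1 -> alive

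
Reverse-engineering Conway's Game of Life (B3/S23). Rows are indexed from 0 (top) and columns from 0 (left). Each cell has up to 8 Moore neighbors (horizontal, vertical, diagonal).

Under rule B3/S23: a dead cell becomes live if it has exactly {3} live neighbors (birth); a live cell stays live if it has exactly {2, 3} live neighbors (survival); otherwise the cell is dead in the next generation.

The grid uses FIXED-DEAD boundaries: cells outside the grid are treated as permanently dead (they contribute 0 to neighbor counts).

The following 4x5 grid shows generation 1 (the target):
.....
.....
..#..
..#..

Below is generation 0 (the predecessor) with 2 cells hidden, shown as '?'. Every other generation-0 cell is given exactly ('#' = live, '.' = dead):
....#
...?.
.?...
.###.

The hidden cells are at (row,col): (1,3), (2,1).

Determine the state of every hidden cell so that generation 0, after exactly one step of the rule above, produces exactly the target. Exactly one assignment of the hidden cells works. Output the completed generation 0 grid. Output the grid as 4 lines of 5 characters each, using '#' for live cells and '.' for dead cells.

Answer: ....#
.....
.....
.###.

Derivation:
Hidden generation-0 cells (in order): (1,3), (2,1).
A hidden cell only influences target cells in its own 3x3 neighborhood. Try each of the 2^2 = 4 assignments, step the completed generation 0 forward once under B3/S23, and compare with the target:
  (1,3)=. (2,1)=. -> step reproduces the target at every cell -> ACCEPT
  (1,3)=. (2,1)=# -> step gives (2,1)='#' but target has '.' -> reject
  (1,3)=# (2,1)=. -> step gives (2,2)='.' but target has '#' -> reject
  (1,3)=# (2,1)=# -> step gives (2,1)='#' but target has '.' -> reject
Unique solution: (1,3)=dead, (2,1)=dead.
Check: live-neighbor counts of every cell in the completed generation 0:
00010
00011
12321
11211
Applying B3/S23 to generation 0 with these counts gives:
.....
.....
..#..
..#..
which matches the target exactly.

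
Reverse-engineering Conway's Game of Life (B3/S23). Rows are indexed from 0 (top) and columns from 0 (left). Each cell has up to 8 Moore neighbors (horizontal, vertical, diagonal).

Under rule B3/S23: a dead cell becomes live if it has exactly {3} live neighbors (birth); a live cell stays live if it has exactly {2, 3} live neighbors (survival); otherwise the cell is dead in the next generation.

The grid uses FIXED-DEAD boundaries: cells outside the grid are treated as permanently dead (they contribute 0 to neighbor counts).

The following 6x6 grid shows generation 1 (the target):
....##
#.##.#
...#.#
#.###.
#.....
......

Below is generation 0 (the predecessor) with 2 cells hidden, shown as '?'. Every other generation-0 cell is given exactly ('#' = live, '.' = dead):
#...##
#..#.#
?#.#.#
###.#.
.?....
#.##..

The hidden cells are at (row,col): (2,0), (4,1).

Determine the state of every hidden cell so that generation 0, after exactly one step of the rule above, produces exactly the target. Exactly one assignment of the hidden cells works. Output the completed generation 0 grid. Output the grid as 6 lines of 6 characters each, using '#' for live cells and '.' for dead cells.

Answer: #...##
#..#.#
##.#.#
###.#.
......
#.##..

Derivation:
Hidden generation-0 cells (in order): (2,0), (4,1).
A hidden cell only influences target cells in its own 3x3 neighborhood. Try each of the 2^2 = 4 assignments, step the completed generation 0 forward once under B3/S23, and compare with the target:
  (2,0)=. (4,1)=. -> step gives (1,1)='#' but target has '.' -> reject
  (2,0)=. (4,1)=# -> step gives (1,1)='#' but target has '.' -> reject
  (2,0)=# (4,1)=. -> step reproduces the target at every cell -> ACCEPT
  (2,0)=# (4,1)=# -> step gives (3,0)='.' but target has '#' -> reject
Unique solution: (2,0)=live, (4,1)=dead.
Check: live-neighbor counts of every cell in the completed generation 0:
121232
343263
455352
343322
354421
021110
Applying B3/S23 to generation 0 with these counts gives:
....##
#.##.#
...#.#
#.###.
#.....
......
which matches the target exactly.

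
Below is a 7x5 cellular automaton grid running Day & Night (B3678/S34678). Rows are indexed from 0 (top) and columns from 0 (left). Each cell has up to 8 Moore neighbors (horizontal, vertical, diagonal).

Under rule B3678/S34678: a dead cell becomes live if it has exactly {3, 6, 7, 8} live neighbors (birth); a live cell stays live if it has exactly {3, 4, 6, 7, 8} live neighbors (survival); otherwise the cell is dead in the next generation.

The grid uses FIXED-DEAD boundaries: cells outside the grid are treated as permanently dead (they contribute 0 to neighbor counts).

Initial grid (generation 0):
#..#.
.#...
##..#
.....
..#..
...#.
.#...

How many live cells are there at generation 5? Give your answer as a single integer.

Answer: 0

Derivation:
Simulating step by step:
Generation 0 (given above): 9 live cells
Generation 1: 4 live cells
.....
.##..
.....
.#...
.....
..#..
.....
Generation 2: 2 live cells
.....
.....
.##..
.....
.....
.....
.....
Generation 3: 0 live cells
.....
.....
.....
.....
.....
.....
.....
Generation 4: 0 live cells
.....
.....
.....
.....
.....
.....
.....
Generation 5: 0 live cells
.....
.....
.....
.....
.....
.....
.....
Population at generation 5: 0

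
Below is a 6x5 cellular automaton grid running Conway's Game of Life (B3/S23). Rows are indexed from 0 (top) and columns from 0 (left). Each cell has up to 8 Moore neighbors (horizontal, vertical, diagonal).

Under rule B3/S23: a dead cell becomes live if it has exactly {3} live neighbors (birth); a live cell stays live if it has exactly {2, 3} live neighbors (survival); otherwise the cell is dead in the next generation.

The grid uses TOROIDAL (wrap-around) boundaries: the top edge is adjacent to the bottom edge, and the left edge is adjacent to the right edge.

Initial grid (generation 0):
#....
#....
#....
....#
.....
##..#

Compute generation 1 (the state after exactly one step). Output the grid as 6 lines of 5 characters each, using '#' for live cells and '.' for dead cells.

Simulating step by step:
Generation 0 (given above): 7 live cells
Generation 1: 9 live cells
(generation 1 grid is the final answer)

Answer: .....
##..#
#...#
.....
....#
##..#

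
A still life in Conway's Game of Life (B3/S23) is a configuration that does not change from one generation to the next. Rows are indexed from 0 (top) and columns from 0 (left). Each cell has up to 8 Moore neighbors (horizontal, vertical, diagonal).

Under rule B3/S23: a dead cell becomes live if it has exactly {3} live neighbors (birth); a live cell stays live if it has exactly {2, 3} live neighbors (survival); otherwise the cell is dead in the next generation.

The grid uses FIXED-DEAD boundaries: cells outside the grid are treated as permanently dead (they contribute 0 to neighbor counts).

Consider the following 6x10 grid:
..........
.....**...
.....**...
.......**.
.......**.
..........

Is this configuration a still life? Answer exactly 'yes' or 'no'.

Compute generation 1 and compare to generation 0 (given above):
Generation 1:
..........
.....**...
.....*....
........*.
.......**.
..........
Cell (2,6) differs: gen0=1 vs gen1=0 -> NOT a still life.

Answer: no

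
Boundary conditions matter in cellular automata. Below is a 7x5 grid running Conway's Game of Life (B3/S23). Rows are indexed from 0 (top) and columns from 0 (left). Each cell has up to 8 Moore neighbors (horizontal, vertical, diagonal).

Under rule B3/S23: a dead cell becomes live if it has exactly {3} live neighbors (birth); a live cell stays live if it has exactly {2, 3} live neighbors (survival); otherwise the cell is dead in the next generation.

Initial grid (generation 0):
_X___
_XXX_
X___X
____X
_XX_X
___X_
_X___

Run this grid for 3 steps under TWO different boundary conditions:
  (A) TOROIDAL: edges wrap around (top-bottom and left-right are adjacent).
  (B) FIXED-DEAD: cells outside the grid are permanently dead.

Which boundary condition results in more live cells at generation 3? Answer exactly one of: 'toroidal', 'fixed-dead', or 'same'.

Answer: fixed-dead

Derivation:
Under TOROIDAL boundary, generation 3:
X__XX
_____
_____
_____
_____
_XXXX
_X___
Population = 8

Under FIXED-DEAD boundary, generation 3:
XX___
XX___
___XX
_XX_X
_X__X
_XXX_
_____
Population = 14

Comparison: toroidal=8, fixed-dead=14 -> fixed-dead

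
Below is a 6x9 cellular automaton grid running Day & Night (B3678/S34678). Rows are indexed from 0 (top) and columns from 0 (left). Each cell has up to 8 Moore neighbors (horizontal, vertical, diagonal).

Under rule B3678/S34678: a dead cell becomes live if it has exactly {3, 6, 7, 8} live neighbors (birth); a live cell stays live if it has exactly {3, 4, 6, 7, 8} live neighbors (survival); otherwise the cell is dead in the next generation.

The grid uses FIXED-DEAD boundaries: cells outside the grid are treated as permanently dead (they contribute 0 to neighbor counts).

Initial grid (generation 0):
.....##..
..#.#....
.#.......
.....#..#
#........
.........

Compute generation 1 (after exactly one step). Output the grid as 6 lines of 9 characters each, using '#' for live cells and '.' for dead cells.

Simulating step by step:
Generation 0 (given above): 8 live cells
Generation 1: 1 live cells
(generation 1 grid is the final answer)

Answer: .........
.....#...
.........
.........
.........
.........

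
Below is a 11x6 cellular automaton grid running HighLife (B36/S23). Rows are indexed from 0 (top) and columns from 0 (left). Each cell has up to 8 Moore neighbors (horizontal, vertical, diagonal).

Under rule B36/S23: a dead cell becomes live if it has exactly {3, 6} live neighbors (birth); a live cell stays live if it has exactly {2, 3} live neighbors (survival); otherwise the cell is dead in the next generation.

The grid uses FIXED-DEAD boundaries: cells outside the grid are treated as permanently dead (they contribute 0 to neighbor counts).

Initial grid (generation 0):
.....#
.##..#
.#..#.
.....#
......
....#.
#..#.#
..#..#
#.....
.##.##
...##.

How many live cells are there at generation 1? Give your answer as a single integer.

Answer: 25

Derivation:
Simulating step by step:
Generation 0 (given above): 20 live cells
Generation 1: 25 live cells
......
.##.##
.##.##
......
......
....#.
...#.#
.#..#.
..####
.##.##
..####
Population at generation 1: 25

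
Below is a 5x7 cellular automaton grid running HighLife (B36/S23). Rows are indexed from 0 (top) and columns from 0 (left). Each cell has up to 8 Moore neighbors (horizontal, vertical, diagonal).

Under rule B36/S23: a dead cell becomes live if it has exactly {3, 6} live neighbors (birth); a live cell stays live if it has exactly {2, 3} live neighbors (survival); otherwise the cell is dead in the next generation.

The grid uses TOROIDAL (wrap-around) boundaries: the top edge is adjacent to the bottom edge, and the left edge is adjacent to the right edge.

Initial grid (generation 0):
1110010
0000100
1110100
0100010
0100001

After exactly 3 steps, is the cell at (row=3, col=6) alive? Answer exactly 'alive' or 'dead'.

Simulating step by step:
Generation 0 (given above): 13 live cells
Generation 1: 19 live cells
1110011
0100111
1111110
0000011
0000011
Generation 2: 12 live cells
0110000
0010000
0111001
0111000
0100100
Generation 3: 8 live cells
0111000
1000000
1000000
0000100
1010000

Cell (3,6) at generation 3: 0 -> dead

Answer: dead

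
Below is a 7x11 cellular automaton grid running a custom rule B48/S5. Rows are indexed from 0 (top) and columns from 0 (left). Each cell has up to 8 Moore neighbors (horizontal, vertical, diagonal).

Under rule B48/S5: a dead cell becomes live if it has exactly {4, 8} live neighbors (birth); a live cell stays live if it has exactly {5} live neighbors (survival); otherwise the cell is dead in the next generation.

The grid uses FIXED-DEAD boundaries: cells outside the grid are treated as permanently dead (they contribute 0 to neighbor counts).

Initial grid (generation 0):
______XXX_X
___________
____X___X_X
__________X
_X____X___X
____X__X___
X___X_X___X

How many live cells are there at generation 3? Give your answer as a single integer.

Simulating step by step:
Generation 0 (given above): 17 live cells
Generation 1: 4 live cells
___________
_______X_X_
___________
_________X_
___________
_____X_____
___________
Generation 2: 0 live cells
___________
___________
___________
___________
___________
___________
___________
Generation 3: 0 live cells
___________
___________
___________
___________
___________
___________
___________
Population at generation 3: 0

Answer: 0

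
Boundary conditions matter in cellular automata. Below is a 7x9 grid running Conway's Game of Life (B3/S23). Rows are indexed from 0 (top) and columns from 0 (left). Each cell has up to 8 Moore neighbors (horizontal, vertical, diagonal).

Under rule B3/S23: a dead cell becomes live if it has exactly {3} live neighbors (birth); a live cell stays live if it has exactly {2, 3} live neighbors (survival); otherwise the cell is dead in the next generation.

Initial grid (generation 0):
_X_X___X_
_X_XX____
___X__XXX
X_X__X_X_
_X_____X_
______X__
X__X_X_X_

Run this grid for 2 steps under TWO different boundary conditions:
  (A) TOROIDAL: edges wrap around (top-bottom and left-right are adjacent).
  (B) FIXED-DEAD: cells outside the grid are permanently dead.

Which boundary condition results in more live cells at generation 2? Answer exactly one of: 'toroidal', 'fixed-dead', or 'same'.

Answer: fixed-dead

Derivation:
Under TOROIDAL boundary, generation 2:
_X____X__
___X_____
___X_XX__
_________
_XX___X__
______X__
_XXX_X___
Population = 14

Under FIXED-DEAD boundary, generation 2:
___XXX___
______X_X
_X_X_XX_X
XX______X
_XX___XX_
______XX_
______XX_
Population = 21

Comparison: toroidal=14, fixed-dead=21 -> fixed-dead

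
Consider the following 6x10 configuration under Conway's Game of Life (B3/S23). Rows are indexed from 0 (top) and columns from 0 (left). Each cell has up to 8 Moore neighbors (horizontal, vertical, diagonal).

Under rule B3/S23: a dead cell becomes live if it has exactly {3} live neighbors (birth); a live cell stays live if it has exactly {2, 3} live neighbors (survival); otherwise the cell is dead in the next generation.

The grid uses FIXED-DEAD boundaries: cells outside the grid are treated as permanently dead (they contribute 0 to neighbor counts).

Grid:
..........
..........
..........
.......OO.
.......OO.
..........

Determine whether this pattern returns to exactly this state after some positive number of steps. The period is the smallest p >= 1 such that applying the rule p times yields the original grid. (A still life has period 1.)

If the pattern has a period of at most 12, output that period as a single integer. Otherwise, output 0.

Simulating and comparing each generation to the original:
Gen 0 (original, given above): 4 live cells
Gen 1: 4 live cells, MATCHES original -> period = 1

Answer: 1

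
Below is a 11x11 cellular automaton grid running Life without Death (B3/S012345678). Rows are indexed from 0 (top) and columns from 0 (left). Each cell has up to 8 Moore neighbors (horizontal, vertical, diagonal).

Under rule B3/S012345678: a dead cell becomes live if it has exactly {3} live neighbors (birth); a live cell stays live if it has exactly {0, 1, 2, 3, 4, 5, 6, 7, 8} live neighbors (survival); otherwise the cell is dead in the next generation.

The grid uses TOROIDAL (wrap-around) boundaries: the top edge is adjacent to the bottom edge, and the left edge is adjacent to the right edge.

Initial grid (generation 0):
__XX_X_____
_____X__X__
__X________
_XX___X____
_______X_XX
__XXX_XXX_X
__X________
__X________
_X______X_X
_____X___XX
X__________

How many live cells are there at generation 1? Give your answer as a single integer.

Answer: 42

Derivation:
Simulating step by step:
Generation 0 (given above): 28 live cells
Generation 1: 42 live cells
__XXXX_____
__XXXX__X__
_XX________
_XX___X____
XX___X_X_XX
__XXX_XXX_X
_XX____X___
_XX________
XX______X_X
_____X___XX
X___X_____X
Population at generation 1: 42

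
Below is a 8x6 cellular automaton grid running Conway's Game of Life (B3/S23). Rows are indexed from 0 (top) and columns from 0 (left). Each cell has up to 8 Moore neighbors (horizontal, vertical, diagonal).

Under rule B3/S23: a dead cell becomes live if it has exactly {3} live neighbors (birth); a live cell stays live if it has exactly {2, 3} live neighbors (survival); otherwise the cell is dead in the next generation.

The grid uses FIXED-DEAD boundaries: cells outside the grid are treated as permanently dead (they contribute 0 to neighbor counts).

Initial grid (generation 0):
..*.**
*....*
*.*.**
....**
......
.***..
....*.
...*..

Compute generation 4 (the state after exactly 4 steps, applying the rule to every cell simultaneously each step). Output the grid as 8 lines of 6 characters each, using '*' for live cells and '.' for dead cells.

Answer: ......
...**.
...**.
...**.
......
......
......
......

Derivation:
Simulating step by step:
Generation 0 (given above): 16 live cells
Generation 1: 13 live cells
....**
......
.*.*..
...***
..***.
..**..
....*.
......
Generation 2: 7 live cells
......
....*.
..**..
.....*
.....*
..*...
...*..
......
Generation 3: 4 live cells
......
...*..
...**.
....*.
......
......
......
......
Generation 4: 6 live cells
(generation 4 grid is the final answer)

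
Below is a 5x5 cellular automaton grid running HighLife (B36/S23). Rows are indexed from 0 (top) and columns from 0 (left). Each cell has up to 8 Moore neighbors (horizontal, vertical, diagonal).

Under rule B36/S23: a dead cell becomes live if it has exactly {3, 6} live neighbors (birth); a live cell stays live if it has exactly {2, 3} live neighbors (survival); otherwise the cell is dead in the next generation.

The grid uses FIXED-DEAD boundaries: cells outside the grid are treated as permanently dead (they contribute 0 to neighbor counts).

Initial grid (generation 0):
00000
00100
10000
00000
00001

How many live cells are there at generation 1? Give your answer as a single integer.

Answer: 0

Derivation:
Simulating step by step:
Generation 0 (given above): 3 live cells
Generation 1: 0 live cells
00000
00000
00000
00000
00000
Population at generation 1: 0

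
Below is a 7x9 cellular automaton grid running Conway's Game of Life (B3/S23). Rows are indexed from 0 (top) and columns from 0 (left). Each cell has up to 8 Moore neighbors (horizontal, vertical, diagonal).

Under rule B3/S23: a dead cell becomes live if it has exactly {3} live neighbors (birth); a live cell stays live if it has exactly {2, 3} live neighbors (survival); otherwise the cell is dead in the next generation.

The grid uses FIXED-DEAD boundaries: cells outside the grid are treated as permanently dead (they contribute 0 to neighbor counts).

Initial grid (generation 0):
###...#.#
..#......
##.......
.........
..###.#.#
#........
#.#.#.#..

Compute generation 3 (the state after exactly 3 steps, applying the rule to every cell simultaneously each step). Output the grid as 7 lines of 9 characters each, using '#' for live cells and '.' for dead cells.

Answer: .##......
...#.....
.#.#.....
##.##....
.#..#....
..##.....
.........

Derivation:
Simulating step by step:
Generation 0 (given above): 18 live cells
Generation 1: 12 live cells
.##......
..#......
.#.......
.###.....
...#.....
..#.#..#.
.#.......
Generation 2: 11 live cells
.##......
..#......
.#.#.....
.#.#.....
.#..#....
..##.....
.........
Generation 3: 13 live cells
(generation 3 grid is the final answer)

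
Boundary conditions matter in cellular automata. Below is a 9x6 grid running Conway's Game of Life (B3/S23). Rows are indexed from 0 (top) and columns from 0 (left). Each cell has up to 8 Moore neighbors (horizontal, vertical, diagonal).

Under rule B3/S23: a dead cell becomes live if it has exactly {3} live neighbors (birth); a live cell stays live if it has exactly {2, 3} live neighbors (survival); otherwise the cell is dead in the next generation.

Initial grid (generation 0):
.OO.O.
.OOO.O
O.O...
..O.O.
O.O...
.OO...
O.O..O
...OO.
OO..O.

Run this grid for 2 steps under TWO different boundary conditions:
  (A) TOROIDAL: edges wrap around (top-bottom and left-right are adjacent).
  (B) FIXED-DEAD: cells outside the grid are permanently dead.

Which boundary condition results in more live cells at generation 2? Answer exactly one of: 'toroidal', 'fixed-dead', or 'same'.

Answer: toroidal

Derivation:
Under TOROIDAL boundary, generation 2:
O..OO.
O..O..
O..O..
OO.OOO
.OO.O.
O.O..O
O.....
..O...
.OO.O.
Population = 23

Under FIXED-DEAD boundary, generation 2:
......
...OOO
...O..
...O..
..O...
..O...
.....O
.OO..O
..O..O
Population = 13

Comparison: toroidal=23, fixed-dead=13 -> toroidal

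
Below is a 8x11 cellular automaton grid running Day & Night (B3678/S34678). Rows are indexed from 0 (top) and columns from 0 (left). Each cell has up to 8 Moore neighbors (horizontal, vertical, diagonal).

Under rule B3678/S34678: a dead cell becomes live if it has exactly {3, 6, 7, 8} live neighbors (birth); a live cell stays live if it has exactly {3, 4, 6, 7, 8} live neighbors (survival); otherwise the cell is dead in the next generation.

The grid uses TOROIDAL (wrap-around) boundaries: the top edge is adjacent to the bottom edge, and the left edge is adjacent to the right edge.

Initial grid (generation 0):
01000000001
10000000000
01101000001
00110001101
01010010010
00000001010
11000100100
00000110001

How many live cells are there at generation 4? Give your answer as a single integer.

Answer: 23

Derivation:
Simulating step by step:
Generation 0 (given above): 25 live cells
Generation 1: 20 live cells
00000000000
10100000001
01100000010
00011000000
00000000011
11100010001
00000001011
01000000010
Generation 2: 22 live cells
11000000001
00000000000
11100000001
00100000011
01110000001
10000000100
00100000111
00000000101
Generation 3: 24 live cells
10000000010
10100000000
11000000011
11000000011
01100000001
10010000000
10000001101
01000000011
Generation 4: 23 live cells
10000000000
10000000011
10100000011
10000000011
11100000011
10100000010
11000000001
00000000010
Population at generation 4: 23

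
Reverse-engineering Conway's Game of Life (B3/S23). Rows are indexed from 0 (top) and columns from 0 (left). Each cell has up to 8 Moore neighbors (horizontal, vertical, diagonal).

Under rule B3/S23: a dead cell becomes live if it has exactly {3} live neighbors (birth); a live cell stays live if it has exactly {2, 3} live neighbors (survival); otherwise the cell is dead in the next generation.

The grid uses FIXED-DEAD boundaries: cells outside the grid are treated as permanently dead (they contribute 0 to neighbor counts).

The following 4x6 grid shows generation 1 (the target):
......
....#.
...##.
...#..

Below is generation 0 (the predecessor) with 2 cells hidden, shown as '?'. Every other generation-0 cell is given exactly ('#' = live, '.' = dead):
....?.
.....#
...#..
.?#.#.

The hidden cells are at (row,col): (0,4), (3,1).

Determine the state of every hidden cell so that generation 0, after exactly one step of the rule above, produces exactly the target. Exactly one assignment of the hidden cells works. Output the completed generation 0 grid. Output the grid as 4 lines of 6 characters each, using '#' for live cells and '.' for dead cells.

Hidden generation-0 cells (in order): (0,4), (3,1).
A hidden cell only influences target cells in its own 3x3 neighborhood. Try each of the 2^2 = 4 assignments, step the completed generation 0 forward once under B3/S23, and compare with the target:
  (0,4)=. (3,1)=. -> step gives (1,4)='.' but target has '#' -> reject
  (0,4)=. (3,1)=# -> step gives (1,4)='.' but target has '#' -> reject
  (0,4)=# (3,1)=. -> step reproduces the target at every cell -> ACCEPT
  (0,4)=# (3,1)=# -> step gives (2,2)='#' but target has '.' -> reject
Unique solution: (0,4)=live, (3,1)=dead.
Check: live-neighbor counts of every cell in the completed generation 0:
000112
001231
012232
011311
Applying B3/S23 to generation 0 with these counts gives:
......
....#.
...##.
...#..
which matches the target exactly.

Answer: ....#.
.....#
...#..
..#.#.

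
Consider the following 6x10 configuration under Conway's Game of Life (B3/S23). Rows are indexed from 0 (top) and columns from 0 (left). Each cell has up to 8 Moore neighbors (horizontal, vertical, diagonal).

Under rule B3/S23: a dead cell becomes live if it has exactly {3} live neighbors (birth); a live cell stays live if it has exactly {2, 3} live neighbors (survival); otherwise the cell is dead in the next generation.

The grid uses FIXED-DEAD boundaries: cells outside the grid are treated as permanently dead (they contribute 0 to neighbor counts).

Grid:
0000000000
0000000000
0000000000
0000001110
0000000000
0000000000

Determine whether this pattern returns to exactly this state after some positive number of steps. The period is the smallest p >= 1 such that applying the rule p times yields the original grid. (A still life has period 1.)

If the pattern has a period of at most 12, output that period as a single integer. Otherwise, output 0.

Answer: 2

Derivation:
Simulating and comparing each generation to the original:
Gen 0 (original, given above): 3 live cells
Gen 1: 3 live cells, differs from original
Gen 2: 3 live cells, MATCHES original -> period = 2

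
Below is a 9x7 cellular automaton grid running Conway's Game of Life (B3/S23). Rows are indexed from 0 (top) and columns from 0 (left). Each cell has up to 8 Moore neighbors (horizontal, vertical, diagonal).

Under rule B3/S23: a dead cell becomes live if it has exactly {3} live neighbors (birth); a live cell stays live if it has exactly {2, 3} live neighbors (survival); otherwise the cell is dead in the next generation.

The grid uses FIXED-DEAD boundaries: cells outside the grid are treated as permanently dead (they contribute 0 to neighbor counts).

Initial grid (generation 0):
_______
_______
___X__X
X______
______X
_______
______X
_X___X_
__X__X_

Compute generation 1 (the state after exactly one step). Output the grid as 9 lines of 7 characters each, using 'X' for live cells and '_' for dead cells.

Answer: _______
_______
_______
_______
_______
_______
_______
_____XX
_______

Derivation:
Simulating step by step:
Generation 0 (given above): 9 live cells
Generation 1: 2 live cells
(generation 1 grid is the final answer)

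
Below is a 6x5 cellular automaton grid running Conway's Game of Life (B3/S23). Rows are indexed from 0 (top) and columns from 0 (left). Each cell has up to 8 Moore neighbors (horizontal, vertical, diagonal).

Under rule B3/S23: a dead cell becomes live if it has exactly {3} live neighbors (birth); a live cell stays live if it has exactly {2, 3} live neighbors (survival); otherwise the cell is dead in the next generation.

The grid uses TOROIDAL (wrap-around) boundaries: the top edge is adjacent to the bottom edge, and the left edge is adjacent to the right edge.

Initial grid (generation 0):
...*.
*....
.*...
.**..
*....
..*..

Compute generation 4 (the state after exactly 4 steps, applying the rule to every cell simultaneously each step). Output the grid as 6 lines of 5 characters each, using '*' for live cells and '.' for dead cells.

Simulating step by step:
Generation 0 (given above): 7 live cells
Generation 1: 7 live cells
.....
.....
***..
***..
..*..
.....
Generation 2: 6 live cells
.....
.*...
*.*..
*..*.
..*..
.....
Generation 3: 7 live cells
.....
.*...
*.*.*
..***
.....
.....
Generation 4: 10 live cells
(generation 4 grid is the final answer)

Answer: .....
**...
*.*.*
***.*
...*.
.....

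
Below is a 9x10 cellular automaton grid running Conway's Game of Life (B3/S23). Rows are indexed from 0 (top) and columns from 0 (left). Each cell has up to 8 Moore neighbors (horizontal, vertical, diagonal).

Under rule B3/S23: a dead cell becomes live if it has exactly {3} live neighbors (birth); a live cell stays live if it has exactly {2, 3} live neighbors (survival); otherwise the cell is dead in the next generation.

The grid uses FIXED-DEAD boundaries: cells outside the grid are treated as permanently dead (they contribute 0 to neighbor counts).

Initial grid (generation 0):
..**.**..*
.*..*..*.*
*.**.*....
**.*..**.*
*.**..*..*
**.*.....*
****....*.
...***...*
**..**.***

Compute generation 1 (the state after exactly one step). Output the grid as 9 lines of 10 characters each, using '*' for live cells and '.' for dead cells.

Simulating step by step:
Generation 0 (given above): 44 live cells
Generation 1: 37 live cells
(generation 1 grid is the final answer)

Answer: ..*****.*.
.*......*.
*..*.*.*..
*....****.
...**.**.*
....*...**
*.......**
.....***.*
...*.**.**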